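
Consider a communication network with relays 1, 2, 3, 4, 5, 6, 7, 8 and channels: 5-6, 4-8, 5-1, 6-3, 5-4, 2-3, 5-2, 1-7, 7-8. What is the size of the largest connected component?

Starting from 1 we can reach 1, 2, 3, 4, 5, 6, 7, 8. That is one component of size 8.
The largest has 8 vertices.

8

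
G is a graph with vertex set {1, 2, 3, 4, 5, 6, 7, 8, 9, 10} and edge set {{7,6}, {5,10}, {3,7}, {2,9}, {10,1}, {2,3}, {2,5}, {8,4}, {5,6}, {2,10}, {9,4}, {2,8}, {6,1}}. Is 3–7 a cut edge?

After removing 3–7, the path 3-2-5-6-7 still connects them, so the edge is not a bridge.

No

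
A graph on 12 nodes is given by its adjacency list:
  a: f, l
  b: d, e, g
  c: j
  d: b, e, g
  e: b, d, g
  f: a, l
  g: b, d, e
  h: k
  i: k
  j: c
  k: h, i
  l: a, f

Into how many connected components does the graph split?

4

Starting from c we can reach c, j. That is one component of size 2.
Starting from a we can reach a, f, l. That is one component of size 3.
Starting from h we can reach h, i, k. That is one component of size 3.
Starting from b we can reach b, d, e, g. That is one component of size 4.
Total: 4 components.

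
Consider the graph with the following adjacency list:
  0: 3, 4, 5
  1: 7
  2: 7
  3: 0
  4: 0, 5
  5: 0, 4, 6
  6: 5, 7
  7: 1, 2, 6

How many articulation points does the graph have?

4

Removing 0 increases the component count from 1 to 2, so 0 is a cut vertex.
Removing 5 increases the component count from 1 to 2, so 5 is a cut vertex.
Removing 6 increases the component count from 1 to 2, so 6 is a cut vertex.
Likewise 7 is a cut vertex.
By contrast removing 2 leaves 1 component; it is not a cut vertex. No other vertex is a cut vertex either.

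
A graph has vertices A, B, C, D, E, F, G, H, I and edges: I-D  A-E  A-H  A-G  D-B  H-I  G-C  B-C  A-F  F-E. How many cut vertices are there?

1

Removing A increases the component count from 1 to 2, so A is a cut vertex.
By contrast removing G leaves 1 component; it is not a cut vertex. No other vertex is a cut vertex either.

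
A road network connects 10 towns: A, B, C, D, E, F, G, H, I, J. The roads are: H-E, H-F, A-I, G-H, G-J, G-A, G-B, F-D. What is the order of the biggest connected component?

C is isolated — a component by itself.
Starting from A we can reach A, B, D, E, F, G, H, I, J. That is one component of size 9.
The largest has 9 vertices.

9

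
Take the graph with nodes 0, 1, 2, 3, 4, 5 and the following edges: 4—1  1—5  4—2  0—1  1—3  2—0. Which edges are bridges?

The edges on the cycle 4-2-0-1-4 are not bridges since each lies on that cycle.
But removing 1—5 disconnects 1 from 5; removing 1—3 disconnects 1 from 3 — these are bridges.

1-3, 1-5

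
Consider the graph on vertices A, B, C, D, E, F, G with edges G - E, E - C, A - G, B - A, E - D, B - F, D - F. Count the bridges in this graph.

The edges on the cycle B-A-G-E-D-F-B are not bridges since each lies on that cycle.
But removing E - C disconnects E from C — this is a bridge.

1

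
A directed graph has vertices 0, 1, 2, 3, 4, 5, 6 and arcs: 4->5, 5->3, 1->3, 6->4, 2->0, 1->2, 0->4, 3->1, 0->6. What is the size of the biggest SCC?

{0, 1, 2, 3, 4, 5, 6} are all mutually reachable — one SCC of size 7.
The largest has 7 vertices.

7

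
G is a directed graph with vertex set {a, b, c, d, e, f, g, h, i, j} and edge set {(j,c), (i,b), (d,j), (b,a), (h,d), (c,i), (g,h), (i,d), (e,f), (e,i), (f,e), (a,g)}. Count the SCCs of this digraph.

2

{a, b, c, d, g, h, i, j} are all mutually reachable — one SCC of size 8.
{e, f} are all mutually reachable — one SCC of size 2.
That gives 2 strongly connected components.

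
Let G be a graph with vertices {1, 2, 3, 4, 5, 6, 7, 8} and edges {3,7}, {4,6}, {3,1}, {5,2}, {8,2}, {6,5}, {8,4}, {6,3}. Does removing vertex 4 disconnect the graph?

Deleting 4 leaves 1 component (was 1) (its neighbors 6, 8 remain connected to each other), so 4 is not a cut vertex.

No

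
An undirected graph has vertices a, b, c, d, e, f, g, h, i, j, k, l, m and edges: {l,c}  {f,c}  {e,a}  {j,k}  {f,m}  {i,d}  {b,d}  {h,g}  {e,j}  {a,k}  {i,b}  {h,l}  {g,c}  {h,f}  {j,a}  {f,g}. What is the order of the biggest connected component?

Starting from b we can reach b, d, i. That is one component of size 3.
Starting from a we can reach a, e, j, k. That is one component of size 4.
Starting from c we can reach c, f, g, h, l, m. That is one component of size 6.
The largest has 6 vertices.

6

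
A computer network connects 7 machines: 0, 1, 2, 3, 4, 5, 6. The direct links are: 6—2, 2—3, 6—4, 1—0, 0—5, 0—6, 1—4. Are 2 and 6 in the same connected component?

From 2 we can reach 0, 1, 2, 3, 4, 5, 6, which includes 6.

Yes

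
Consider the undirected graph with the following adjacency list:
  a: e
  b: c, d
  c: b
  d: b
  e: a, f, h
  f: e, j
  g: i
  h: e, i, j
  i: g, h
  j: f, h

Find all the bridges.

The edges on the cycle h-j-f-e-h are not bridges since each lies on that cycle.
But removing i-g disconnects i from g; removing b-d disconnects b from d; removing e-a disconnects e from a; removing h-i disconnects h from i — these are bridges.
In total 5 edges are bridges.

a-e, b-c, b-d, g-i, h-i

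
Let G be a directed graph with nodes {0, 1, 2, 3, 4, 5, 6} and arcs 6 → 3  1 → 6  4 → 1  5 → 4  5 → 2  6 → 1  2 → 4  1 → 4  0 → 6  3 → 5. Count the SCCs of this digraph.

{1, 2, 3, 4, 5, 6} are all mutually reachable — one SCC of size 6.
{0} is an SCC by itself.
That gives 2 strongly connected components.

2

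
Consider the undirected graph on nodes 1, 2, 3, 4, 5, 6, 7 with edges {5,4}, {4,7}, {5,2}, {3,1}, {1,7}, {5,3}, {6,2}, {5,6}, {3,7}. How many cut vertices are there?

1

Removing 5 increases the component count from 1 to 2, so 5 is a cut vertex.
By contrast removing 4 leaves 1 component; it is not a cut vertex. No other vertex is a cut vertex either.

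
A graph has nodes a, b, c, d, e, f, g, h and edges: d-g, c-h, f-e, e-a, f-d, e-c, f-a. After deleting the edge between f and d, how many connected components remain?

3

Before removal there are 2 components.
f-d is a bridge — removing it separates f's side from d's side.
After removal: 3 components.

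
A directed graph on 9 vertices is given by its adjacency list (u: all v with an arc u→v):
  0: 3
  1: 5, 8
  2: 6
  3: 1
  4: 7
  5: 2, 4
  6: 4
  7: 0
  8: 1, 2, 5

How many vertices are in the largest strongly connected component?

9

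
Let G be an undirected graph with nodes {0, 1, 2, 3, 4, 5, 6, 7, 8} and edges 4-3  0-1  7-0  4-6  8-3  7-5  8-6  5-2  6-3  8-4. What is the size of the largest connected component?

Starting from 3 we can reach 3, 4, 6, 8. That is one component of size 4.
Starting from 0 we can reach 0, 1, 2, 5, 7. That is one component of size 5.
The largest has 5 vertices.

5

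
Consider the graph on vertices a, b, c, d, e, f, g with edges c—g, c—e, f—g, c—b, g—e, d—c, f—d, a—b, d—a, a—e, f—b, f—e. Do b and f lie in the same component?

Yes

From b we can reach a, b, c, d, e, f, g, which includes f.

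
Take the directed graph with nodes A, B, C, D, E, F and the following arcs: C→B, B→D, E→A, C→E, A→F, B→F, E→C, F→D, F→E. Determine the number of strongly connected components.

2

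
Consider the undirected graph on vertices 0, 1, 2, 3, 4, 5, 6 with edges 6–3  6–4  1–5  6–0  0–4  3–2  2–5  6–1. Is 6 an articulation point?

Deleting 6 raises the number of components from 1 to 2, so 6 is a cut vertex.

Yes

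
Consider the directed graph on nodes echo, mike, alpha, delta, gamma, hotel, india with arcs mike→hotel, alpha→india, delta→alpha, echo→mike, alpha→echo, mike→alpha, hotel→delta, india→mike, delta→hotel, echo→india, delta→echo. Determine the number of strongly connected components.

2

{echo, mike, alpha, delta, hotel, india} are all mutually reachable — one SCC of size 6.
{gamma} is an SCC by itself.
That gives 2 strongly connected components.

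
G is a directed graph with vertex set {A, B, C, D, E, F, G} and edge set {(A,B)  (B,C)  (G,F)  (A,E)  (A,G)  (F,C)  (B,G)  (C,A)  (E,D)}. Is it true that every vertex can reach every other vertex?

No

There is no directed path from D to B, so the graph is not strongly connected.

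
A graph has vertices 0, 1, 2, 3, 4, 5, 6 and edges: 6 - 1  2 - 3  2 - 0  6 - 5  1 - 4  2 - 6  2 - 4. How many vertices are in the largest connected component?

7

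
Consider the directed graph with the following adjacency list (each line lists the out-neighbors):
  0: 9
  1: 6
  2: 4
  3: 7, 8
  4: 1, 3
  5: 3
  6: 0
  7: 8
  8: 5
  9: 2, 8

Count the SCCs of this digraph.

2

{0, 1, 2, 4, 6, 9} are all mutually reachable — one SCC of size 6.
{3, 5, 7, 8} are all mutually reachable — one SCC of size 4.
That gives 2 strongly connected components.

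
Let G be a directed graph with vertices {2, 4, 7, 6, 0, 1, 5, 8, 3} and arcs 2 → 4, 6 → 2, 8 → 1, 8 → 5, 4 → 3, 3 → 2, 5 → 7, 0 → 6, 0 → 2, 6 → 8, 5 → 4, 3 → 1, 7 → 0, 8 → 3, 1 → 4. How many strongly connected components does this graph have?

{0, 5, 6, 7, 8} are all mutually reachable — one SCC of size 5.
{1, 2, 3, 4} are all mutually reachable — one SCC of size 4.
That gives 2 strongly connected components.

2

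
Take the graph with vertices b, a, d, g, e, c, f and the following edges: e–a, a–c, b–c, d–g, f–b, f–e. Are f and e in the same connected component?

Yes

From f we can reach a, b, c, e, f, which includes e.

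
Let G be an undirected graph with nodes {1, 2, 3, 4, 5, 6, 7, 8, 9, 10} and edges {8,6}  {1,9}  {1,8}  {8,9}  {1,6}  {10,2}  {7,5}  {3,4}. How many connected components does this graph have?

Starting from 3 we can reach 3, 4. That is one component of size 2.
Starting from 5 we can reach 5, 7. That is one component of size 2.
Starting from 2 we can reach 2, 10. That is one component of size 2.
Starting from 1 we can reach 1, 6, 8, 9. That is one component of size 4.
Total: 4 components.

4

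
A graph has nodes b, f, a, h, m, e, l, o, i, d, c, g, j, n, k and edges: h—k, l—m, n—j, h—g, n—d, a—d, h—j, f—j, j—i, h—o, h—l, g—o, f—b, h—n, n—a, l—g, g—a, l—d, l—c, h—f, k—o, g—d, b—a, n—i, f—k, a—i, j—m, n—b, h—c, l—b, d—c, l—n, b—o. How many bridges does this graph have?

The edges on the cycle h-f-k-h are not bridges since each lies on that cycle.
Every edge lies on some cycle, so there are no bridges.

0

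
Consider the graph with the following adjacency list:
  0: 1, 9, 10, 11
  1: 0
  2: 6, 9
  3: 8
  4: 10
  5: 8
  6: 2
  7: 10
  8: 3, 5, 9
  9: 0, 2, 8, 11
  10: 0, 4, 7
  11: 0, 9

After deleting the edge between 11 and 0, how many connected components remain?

1

11 and 0 are still connected via 11-9-0, so the component count stays at 1.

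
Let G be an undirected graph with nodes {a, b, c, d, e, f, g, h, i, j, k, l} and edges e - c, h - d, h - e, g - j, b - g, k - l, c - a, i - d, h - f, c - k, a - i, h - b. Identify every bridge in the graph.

The edges on the cycle h-e-c-a-i-d-h are not bridges since each lies on that cycle.
But removing h - f disconnects h from f; removing b - g disconnects b from g; removing l - k disconnects l from k; removing g - j disconnects g from j — these are bridges.
In total 6 edges are bridges.

b-g, b-h, c-k, f-h, g-j, k-l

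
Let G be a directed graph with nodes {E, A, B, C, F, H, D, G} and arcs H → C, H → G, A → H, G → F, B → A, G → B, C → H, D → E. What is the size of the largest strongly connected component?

{A, B, C, G, H} are all mutually reachable — one SCC of size 5.
{E} is an SCC by itself.
{D} is an SCC by itself.
{F} is an SCC by itself.
The largest has 5 vertices.

5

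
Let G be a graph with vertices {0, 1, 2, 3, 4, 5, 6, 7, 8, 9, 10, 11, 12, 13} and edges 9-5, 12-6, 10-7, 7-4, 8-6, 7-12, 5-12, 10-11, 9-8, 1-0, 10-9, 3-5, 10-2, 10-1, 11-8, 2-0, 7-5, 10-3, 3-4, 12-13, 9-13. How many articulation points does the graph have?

1

Removing 10 increases the component count from 1 to 2, so 10 is a cut vertex.
By contrast removing 8 leaves 1 component; it is not a cut vertex. No other vertex is a cut vertex either.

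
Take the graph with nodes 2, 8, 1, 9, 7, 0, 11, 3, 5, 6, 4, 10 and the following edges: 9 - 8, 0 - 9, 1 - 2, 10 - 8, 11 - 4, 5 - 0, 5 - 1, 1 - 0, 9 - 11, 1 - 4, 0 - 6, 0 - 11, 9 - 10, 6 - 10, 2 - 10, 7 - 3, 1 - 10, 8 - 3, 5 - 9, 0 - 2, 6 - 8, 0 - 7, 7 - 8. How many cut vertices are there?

Removing 10, for instance, still leaves 1 component. No single vertex removal increases the component count — the graph has no articulation points.

0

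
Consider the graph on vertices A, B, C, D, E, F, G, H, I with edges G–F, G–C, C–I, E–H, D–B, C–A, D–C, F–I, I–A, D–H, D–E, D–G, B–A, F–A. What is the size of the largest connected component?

Starting from A we can reach A, B, C, D, E, F, G, H, I. That is one component of size 9.
The largest has 9 vertices.

9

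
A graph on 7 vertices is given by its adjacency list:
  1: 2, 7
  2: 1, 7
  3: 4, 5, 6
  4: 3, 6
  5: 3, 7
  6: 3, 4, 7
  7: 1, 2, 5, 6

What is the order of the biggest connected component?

7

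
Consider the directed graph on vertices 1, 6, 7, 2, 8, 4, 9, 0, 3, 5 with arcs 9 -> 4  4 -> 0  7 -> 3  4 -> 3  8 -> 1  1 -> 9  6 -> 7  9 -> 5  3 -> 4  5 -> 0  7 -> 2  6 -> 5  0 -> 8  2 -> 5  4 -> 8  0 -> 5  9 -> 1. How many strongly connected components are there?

4

{0, 1, 3, 4, 5, 8, 9} are all mutually reachable — one SCC of size 7.
{6} is an SCC by itself.
{2} is an SCC by itself.
{7} is an SCC by itself.
That gives 4 strongly connected components.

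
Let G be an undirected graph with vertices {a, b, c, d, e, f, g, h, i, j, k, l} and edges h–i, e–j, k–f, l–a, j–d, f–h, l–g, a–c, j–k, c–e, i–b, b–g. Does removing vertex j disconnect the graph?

Yes

Deleting j raises the number of components from 1 to 2, so j is a cut vertex.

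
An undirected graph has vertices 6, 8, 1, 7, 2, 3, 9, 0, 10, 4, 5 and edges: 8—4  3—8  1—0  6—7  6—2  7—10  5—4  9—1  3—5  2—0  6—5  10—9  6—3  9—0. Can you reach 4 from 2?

From 2 we can reach 0, 1, 2, 3, 4, 5, 6, 7, 8, 9, 10, which includes 4.

Yes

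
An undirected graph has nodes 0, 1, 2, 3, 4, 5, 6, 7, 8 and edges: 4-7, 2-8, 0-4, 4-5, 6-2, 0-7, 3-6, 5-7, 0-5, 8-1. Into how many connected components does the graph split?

Starting from 0 we can reach 0, 4, 5, 7. That is one component of size 4.
Starting from 1 we can reach 1, 2, 3, 6, 8. That is one component of size 5.
Total: 2 components.

2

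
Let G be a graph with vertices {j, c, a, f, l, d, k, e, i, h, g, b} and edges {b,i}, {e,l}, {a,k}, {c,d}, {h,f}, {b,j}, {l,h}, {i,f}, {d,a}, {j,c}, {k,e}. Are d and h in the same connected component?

Yes

From d we can reach a, b, c, d, e, f, h, i, j, k, l, which includes h.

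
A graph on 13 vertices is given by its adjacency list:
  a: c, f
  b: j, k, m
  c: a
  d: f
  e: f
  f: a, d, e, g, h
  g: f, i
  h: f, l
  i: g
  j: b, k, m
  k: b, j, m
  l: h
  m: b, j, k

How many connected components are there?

Starting from b we can reach b, j, k, m. That is one component of size 4.
Starting from a we can reach a, c, d, e, f, g, h, i, l. That is one component of size 9.
Total: 2 components.

2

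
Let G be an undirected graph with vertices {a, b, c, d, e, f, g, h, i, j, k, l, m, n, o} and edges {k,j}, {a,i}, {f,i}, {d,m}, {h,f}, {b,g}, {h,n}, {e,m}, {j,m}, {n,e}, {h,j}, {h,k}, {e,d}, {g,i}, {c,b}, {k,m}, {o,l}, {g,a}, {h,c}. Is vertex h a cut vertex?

Deleting h raises the number of components from 2 to 3, so h is a cut vertex.

Yes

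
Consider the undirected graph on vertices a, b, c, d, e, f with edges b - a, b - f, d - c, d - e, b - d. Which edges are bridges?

removing a - b disconnects a from b; removing d - c disconnects d from c; removing b - f disconnects b from f; removing d - e disconnects d from e — these are bridges.
In total 5 edges are bridges.

a-b, b-d, b-f, c-d, d-e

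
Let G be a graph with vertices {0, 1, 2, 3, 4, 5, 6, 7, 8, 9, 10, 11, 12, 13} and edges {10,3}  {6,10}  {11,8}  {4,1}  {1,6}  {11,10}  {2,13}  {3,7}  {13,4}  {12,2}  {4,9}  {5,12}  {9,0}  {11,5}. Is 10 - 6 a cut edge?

No

After removing 10 - 6, the path 10-11-5-12-2-13-4-1-6 still connects them, so the edge is not a bridge.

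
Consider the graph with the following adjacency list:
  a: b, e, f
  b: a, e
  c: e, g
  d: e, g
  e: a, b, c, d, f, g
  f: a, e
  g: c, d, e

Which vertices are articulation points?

Removing e increases the component count from 1 to 2, so e is a cut vertex.
By contrast removing f leaves 1 component; it is not a cut vertex. No other vertex is a cut vertex either.

e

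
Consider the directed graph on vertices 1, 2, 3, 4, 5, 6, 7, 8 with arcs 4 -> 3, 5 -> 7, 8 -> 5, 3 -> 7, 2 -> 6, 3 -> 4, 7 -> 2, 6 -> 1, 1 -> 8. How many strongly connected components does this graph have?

{1, 2, 5, 6, 7, 8} are all mutually reachable — one SCC of size 6.
{3, 4} are all mutually reachable — one SCC of size 2.
That gives 2 strongly connected components.

2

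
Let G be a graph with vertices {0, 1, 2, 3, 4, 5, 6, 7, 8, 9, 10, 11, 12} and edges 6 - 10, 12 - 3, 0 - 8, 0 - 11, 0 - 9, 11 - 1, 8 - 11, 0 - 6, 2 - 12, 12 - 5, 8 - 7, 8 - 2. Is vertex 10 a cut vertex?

No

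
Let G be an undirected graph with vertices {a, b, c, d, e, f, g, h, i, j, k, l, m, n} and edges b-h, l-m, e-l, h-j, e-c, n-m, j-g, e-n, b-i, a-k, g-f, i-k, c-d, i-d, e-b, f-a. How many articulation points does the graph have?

1

Removing e increases the component count from 1 to 2, so e is a cut vertex.
By contrast removing d leaves 1 component; it is not a cut vertex. No other vertex is a cut vertex either.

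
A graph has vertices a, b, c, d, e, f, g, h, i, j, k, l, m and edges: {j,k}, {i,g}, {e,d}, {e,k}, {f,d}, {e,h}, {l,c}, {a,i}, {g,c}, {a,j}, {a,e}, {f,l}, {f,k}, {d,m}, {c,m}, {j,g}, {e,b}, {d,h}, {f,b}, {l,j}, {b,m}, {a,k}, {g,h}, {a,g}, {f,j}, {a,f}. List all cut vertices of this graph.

Removing m, for instance, still leaves 1 component. No single vertex removal increases the component count — the graph has no articulation points.

none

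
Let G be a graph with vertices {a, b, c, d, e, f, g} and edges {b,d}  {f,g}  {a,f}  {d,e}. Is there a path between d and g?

No

The component containing d is {b, d, e}, and g is not in it.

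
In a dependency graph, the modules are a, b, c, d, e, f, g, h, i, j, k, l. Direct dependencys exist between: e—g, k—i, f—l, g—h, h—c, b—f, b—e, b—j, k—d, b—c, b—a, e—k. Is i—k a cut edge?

Removing i—k leaves no path between i and k: the component count goes from 1 to 2. So it is a bridge.

Yes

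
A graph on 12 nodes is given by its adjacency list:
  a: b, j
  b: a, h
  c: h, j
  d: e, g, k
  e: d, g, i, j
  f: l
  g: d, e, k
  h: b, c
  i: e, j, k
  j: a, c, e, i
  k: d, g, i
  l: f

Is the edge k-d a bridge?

After removing k-d, the path k-g-d still connects them, so the edge is not a bridge.

No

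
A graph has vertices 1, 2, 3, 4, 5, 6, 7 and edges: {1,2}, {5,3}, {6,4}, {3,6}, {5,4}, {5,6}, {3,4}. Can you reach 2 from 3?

No

The component containing 3 is {3, 4, 5, 6}, and 2 is not in it.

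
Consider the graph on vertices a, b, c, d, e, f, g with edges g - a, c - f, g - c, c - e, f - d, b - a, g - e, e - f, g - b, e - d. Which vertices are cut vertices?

g

Removing g increases the component count from 1 to 2, so g is a cut vertex.
By contrast removing d leaves 1 component; it is not a cut vertex. No other vertex is a cut vertex either.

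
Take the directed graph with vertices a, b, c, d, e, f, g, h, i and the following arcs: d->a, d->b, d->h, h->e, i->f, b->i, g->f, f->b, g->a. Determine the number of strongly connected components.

7

{b, f, i} are all mutually reachable — one SCC of size 3.
{a} is an SCC by itself.
{h} is an SCC by itself.
{g} is an SCC by itself.
{d} is an SCC by itself.
(and 2 more singleton SCCs)
That gives 7 strongly connected components.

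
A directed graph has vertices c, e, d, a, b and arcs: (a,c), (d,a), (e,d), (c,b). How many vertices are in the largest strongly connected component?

{b} is an SCC by itself.
{a} is an SCC by itself.
{e} is an SCC by itself.
{c} is an SCC by itself.
{d} is an SCC by itself.
The largest has 1 vertex.

1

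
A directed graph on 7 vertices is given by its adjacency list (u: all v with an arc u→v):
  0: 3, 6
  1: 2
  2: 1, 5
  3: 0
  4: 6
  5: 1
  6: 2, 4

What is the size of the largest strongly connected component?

{1, 2, 5} are all mutually reachable — one SCC of size 3.
{0, 3} are all mutually reachable — one SCC of size 2.
{4, 6} are all mutually reachable — one SCC of size 2.
The largest has 3 vertices.

3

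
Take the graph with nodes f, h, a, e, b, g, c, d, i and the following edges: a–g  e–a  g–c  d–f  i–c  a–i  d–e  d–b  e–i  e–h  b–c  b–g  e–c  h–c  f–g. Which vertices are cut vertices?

none

Removing d, for instance, still leaves 1 component. No single vertex removal increases the component count — the graph has no articulation points.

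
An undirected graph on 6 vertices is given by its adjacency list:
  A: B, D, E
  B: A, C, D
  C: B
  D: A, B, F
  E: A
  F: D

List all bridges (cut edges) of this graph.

The edges on the cycle D-B-A-D are not bridges since each lies on that cycle.
But removing B-C disconnects B from C; removing A-E disconnects A from E; removing D-F disconnects D from F — these are bridges.

A-E, B-C, D-F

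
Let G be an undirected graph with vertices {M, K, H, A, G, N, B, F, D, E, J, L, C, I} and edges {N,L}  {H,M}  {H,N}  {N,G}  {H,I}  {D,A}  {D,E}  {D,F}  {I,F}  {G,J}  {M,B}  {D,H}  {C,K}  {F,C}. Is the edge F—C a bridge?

Removing F—C leaves no path between F and C: the component count goes from 1 to 2. So it is a bridge.

Yes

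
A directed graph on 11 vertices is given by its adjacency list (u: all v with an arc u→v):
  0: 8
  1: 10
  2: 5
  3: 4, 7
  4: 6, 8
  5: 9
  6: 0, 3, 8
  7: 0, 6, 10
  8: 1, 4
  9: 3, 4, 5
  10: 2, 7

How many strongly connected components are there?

1

{0, 1, 2, 3, 4, 5, 6, 7, 8, 9, 10} are all mutually reachable — one SCC of size 11.
That gives 1 strongly connected component.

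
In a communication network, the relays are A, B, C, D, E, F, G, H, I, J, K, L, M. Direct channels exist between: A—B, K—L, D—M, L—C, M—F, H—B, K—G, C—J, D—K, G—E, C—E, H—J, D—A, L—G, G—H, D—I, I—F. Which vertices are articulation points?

D

Removing D increases the component count from 1 to 2, so D is a cut vertex.
By contrast removing L leaves 1 component; it is not a cut vertex. No other vertex is a cut vertex either.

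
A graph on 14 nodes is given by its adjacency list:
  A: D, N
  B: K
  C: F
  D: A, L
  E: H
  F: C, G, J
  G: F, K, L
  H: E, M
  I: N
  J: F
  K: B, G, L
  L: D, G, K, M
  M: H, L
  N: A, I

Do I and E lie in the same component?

Yes

From I we can reach A, B, C, D, E, F, G, H, I, J, K, L, M, N, which includes E.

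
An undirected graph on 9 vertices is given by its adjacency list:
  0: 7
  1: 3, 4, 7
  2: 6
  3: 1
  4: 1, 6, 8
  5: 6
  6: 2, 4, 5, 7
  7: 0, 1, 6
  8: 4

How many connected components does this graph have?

1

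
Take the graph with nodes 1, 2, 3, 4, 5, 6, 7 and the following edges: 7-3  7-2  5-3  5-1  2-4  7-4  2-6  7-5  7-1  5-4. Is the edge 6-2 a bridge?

Removing 6-2 leaves no path between 6 and 2: the component count goes from 1 to 2. So it is a bridge.

Yes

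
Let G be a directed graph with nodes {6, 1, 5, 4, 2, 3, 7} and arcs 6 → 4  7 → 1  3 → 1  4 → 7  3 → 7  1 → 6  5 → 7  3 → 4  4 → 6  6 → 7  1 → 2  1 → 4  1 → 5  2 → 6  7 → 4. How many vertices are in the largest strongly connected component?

6

{1, 2, 4, 5, 6, 7} are all mutually reachable — one SCC of size 6.
{3} is an SCC by itself.
The largest has 6 vertices.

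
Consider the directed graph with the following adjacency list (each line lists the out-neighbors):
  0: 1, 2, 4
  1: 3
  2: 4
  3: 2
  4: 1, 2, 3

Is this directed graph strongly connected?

No

There is no directed path from 1 to 0, so the graph is not strongly connected.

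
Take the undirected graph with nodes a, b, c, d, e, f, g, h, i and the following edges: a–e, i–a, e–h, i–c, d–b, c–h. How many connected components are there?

f is isolated — a component by itself.
g is isolated — a component by itself.
Starting from b we can reach b, d. That is one component of size 2.
Starting from a we can reach a, c, e, h, i. That is one component of size 5.
Total: 4 components.

4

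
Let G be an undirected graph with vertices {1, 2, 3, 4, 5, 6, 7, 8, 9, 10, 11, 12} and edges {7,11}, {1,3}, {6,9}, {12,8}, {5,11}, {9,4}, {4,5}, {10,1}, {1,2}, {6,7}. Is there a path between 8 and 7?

The component containing 8 is {8, 12}, and 7 is not in it.

No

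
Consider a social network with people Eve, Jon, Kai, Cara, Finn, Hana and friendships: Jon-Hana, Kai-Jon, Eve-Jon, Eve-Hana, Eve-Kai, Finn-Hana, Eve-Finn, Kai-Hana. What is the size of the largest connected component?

5

Cara is isolated — a component by itself.
Starting from Eve we can reach Eve, Jon, Kai, Finn, Hana. That is one component of size 5.
The largest has 5 vertices.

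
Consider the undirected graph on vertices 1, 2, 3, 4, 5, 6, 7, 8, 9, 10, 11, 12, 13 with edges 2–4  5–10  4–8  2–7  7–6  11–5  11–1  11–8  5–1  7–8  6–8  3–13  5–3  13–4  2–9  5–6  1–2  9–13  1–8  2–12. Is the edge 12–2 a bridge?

Removing 12–2 leaves no path between 12 and 2: the component count goes from 1 to 2. So it is a bridge.

Yes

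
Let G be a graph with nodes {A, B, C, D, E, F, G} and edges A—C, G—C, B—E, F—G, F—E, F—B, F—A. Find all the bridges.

none

The edges on the cycle F-B-E-F are not bridges since each lies on that cycle.
Every edge lies on some cycle, so there are no bridges.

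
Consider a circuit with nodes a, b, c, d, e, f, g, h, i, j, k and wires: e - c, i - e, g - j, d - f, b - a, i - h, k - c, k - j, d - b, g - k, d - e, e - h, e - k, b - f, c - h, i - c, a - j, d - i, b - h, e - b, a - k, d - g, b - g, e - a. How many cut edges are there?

The edges on the cycle d-i-h-b-e-d are not bridges since each lies on that cycle.
Every edge lies on some cycle, so there are no bridges.

0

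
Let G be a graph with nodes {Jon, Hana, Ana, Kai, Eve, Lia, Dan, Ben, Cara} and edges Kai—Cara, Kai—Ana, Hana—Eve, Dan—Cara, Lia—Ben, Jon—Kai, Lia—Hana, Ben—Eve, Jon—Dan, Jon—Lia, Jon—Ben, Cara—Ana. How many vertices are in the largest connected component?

9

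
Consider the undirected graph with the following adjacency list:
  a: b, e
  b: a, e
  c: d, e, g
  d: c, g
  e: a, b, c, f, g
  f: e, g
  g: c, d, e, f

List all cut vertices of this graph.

e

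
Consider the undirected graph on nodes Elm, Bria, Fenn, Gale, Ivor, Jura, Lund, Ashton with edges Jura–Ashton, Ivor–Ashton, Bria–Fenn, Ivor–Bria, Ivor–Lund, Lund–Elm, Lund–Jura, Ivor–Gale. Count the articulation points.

3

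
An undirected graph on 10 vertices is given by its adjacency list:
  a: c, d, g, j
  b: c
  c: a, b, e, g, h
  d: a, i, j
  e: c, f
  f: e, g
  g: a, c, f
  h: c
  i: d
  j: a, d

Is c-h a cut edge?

Yes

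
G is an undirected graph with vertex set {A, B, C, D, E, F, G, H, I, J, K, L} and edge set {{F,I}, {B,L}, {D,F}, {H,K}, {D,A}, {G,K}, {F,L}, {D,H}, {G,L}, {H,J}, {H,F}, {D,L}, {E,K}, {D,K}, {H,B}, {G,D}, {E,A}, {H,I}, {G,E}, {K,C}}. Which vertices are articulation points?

H, K

Removing H increases the component count from 1 to 2, so H is a cut vertex.
Removing K increases the component count from 1 to 2, so K is a cut vertex.
By contrast removing G leaves 1 component; it is not a cut vertex. No other vertex is a cut vertex either.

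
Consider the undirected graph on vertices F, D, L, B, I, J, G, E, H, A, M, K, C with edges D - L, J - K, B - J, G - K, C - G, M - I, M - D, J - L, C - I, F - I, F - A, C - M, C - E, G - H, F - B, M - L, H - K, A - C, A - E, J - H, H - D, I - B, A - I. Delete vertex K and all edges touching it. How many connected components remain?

With K gone, the remaining components are: {A, B, C, D, E, F, G, H, I, J, L, M}.
That is 1 component.

1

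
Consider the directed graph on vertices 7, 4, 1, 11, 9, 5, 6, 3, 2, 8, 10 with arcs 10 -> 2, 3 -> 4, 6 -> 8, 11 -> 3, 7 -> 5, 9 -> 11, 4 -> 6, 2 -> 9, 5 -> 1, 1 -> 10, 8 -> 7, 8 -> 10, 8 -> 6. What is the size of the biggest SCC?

11

{1, 2, 3, 4, 5, 6, 7, 8, 9, 10, 11} are all mutually reachable — one SCC of size 11.
The largest has 11 vertices.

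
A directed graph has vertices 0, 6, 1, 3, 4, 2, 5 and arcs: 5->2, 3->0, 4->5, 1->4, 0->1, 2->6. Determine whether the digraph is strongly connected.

There is no directed path from 5 to 1, so the graph is not strongly connected.

No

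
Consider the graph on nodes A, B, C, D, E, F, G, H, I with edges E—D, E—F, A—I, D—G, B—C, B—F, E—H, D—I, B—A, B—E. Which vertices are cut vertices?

B, D, E

Removing B increases the component count from 1 to 2, so B is a cut vertex.
Removing D increases the component count from 1 to 2, so D is a cut vertex.
Removing E increases the component count from 1 to 2, so E is a cut vertex.
By contrast removing H leaves 1 component; it is not a cut vertex. No other vertex is a cut vertex either.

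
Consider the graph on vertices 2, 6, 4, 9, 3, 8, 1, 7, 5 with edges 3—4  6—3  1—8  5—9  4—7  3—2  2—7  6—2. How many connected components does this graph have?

3

Starting from 5 we can reach 5, 9. That is one component of size 2.
Starting from 1 we can reach 1, 8. That is one component of size 2.
Starting from 2 we can reach 2, 3, 4, 6, 7. That is one component of size 5.
Total: 3 components.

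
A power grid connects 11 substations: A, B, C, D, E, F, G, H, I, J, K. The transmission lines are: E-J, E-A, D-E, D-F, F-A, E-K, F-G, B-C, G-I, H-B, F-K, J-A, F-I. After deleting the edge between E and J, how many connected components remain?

E and J are still connected via E-A-J, so the component count stays at 2.

2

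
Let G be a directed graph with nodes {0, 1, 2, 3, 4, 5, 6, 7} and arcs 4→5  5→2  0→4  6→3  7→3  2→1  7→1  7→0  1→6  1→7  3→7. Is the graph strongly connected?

From 4 we can reach every vertex (0, 1, 2, 3, 4, 5, 6, 7), and every vertex can reach 4 (0, 1, 2, 3, 4, 5, 6, 7). So the whole graph is one strongly connected component.

Yes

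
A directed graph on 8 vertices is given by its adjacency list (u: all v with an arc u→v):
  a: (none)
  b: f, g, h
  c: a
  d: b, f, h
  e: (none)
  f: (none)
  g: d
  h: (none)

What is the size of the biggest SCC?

3

{b, d, g} are all mutually reachable — one SCC of size 3.
{f} is an SCC by itself.
{c} is an SCC by itself.
{a} is an SCC by itself.
{h} is an SCC by itself.
(and 1 more singleton SCC)
The largest has 3 vertices.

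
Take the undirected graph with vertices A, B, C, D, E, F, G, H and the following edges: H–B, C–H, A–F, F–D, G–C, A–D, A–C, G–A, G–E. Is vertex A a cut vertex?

Deleting A raises the number of components from 1 to 2, so A is a cut vertex.

Yes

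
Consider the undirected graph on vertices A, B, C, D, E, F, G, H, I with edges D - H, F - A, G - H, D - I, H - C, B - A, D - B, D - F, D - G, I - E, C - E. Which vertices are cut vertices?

D

Removing D increases the component count from 1 to 2, so D is a cut vertex.
By contrast removing G leaves 1 component; it is not a cut vertex. No other vertex is a cut vertex either.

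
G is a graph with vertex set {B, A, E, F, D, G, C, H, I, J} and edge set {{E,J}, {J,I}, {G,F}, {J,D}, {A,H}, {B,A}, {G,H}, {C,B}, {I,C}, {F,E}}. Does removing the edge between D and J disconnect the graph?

Removing D-J leaves no path between D and J: the component count goes from 1 to 2. So it is a bridge.

Yes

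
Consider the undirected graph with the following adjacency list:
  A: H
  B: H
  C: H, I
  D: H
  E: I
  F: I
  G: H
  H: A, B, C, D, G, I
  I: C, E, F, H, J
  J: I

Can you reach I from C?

From C we can reach A, B, C, D, E, F, G, H, I, J, which includes I.

Yes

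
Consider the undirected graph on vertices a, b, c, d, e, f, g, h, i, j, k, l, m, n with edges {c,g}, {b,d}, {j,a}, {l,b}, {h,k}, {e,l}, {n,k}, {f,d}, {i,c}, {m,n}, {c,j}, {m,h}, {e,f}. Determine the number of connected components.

3

Starting from h we can reach h, k, m, n. That is one component of size 4.
Starting from b we can reach b, d, e, f, l. That is one component of size 5.
Starting from a we can reach a, c, g, i, j. That is one component of size 5.
Total: 3 components.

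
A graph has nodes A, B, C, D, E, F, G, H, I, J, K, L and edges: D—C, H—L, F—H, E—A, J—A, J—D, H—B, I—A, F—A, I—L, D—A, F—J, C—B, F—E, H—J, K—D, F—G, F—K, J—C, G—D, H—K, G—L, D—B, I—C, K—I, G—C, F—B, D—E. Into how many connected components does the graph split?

Starting from A we can reach A, B, C, D, E, F, G, H, I, J, K, L. That is one component of size 12.
Total: 1 component.

1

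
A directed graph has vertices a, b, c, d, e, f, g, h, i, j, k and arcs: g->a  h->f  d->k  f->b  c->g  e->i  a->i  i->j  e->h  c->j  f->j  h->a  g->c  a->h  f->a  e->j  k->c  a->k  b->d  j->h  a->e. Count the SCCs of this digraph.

{a, b, c, d, e, f, g, h, i, j, k} are all mutually reachable — one SCC of size 11.
That gives 1 strongly connected component.

1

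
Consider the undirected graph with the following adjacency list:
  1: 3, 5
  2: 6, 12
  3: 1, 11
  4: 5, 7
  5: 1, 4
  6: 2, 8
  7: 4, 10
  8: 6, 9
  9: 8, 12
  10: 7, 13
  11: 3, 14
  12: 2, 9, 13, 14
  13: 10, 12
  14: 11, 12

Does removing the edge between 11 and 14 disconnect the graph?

After removing 11-14, the path 11-3-1-5-4-7-10-13-12-14 still connects them, so the edge is not a bridge.

No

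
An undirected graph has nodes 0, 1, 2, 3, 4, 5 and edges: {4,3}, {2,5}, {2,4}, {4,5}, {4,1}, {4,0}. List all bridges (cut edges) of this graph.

The edges on the cycle 2-4-5-2 are not bridges since each lies on that cycle.
But removing 4—1 disconnects 4 from 1; removing 4—3 disconnects 4 from 3; removing 4—0 disconnects 4 from 0 — these are bridges.

0-4, 1-4, 3-4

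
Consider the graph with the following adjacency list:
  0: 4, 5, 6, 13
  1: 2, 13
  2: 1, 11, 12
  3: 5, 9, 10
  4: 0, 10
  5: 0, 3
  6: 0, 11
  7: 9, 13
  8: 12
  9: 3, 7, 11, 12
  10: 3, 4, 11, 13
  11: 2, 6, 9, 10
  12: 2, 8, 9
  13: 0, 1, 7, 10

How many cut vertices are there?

1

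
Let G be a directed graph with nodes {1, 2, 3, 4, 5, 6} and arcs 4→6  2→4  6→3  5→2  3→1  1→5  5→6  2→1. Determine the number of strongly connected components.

1

{1, 2, 3, 4, 5, 6} are all mutually reachable — one SCC of size 6.
That gives 1 strongly connected component.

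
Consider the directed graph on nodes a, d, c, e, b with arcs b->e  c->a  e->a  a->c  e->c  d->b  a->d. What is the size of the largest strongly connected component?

{a, b, c, d, e} are all mutually reachable — one SCC of size 5.
The largest has 5 vertices.

5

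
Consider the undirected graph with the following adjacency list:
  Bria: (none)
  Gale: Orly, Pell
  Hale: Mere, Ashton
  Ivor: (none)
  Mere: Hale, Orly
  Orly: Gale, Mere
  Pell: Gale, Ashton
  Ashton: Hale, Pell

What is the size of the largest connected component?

6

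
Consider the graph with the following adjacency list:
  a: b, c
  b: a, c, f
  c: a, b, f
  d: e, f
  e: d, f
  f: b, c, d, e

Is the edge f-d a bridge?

No

After removing f-d, the path f-e-d still connects them, so the edge is not a bridge.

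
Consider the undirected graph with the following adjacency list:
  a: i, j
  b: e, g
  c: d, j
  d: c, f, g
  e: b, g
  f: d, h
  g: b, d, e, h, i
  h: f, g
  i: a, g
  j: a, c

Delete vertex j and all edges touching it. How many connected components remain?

With j gone, the remaining components are: {a, b, c, d, e, f, g, h, i}.
That is 1 component.

1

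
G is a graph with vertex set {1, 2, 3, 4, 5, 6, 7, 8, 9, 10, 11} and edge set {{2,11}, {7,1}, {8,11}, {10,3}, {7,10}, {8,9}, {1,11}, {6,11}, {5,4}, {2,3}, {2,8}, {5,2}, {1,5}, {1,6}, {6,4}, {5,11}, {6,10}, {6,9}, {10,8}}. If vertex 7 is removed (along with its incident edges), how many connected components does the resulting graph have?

1

With 7 gone, the remaining components are: {1, 2, 3, 4, 5, 6, 8, 9, 10, 11}.
That is 1 component.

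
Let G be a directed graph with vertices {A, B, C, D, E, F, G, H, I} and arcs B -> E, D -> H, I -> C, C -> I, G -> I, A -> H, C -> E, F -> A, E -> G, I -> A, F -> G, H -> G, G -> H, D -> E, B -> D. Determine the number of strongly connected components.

{A, C, E, G, H, I} are all mutually reachable — one SCC of size 6.
{F} is an SCC by itself.
{B} is an SCC by itself.
{D} is an SCC by itself.
That gives 4 strongly connected components.

4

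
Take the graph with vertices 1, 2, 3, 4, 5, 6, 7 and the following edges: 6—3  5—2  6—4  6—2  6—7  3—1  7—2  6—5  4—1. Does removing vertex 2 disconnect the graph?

Deleting 2 leaves 1 component (was 1) (its neighbors 5, 6, 7 remain connected to each other), so 2 is not a cut vertex.

No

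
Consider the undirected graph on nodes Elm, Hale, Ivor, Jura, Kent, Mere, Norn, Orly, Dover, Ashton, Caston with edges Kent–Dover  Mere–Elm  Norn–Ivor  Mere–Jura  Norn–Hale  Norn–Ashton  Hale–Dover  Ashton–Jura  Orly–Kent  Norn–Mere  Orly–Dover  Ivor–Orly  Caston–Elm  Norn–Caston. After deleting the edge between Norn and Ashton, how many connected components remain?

1

Norn and Ashton are still connected via Norn-Mere-Jura-Ashton, so the component count stays at 1.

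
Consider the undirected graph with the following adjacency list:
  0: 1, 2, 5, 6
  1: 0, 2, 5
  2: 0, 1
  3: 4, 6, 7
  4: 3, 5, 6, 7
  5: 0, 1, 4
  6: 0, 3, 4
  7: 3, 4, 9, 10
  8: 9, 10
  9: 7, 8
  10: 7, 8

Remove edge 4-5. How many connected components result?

1

4 and 5 are still connected via 4-6-0-5, so the component count stays at 1.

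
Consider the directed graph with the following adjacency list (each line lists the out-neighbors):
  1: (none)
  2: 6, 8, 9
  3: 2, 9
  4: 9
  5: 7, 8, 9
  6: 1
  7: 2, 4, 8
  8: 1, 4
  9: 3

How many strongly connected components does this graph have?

5

{2, 3, 4, 8, 9} are all mutually reachable — one SCC of size 5.
{7} is an SCC by itself.
{1} is an SCC by itself.
{5} is an SCC by itself.
{6} is an SCC by itself.
That gives 5 strongly connected components.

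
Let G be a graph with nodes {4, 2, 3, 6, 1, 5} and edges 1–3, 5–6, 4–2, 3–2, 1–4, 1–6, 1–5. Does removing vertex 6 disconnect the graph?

No

Deleting 6 leaves 1 component (was 1) (its neighbors 1, 5 remain connected to each other), so 6 is not a cut vertex.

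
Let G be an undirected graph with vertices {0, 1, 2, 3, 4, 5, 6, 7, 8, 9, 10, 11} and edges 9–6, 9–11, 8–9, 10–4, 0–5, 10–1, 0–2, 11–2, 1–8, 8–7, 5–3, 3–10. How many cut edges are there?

The edges on the cycle 0-5-3-10-1-8-9-11-2-0 are not bridges since each lies on that cycle.
But removing 6–9 disconnects 6 from 9; removing 7–8 disconnects 7 from 8; removing 4–10 disconnects 4 from 10 — these are bridges.
That makes 3 bridges.

3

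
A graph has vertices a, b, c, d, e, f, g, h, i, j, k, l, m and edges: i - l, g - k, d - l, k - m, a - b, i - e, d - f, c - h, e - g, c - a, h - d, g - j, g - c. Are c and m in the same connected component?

From c we can reach a, b, c, d, e, f, g, h, i, j, k, l, m, which includes m.

Yes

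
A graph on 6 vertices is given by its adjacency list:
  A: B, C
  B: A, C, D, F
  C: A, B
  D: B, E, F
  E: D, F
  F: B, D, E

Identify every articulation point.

Removing B increases the component count from 1 to 2, so B is a cut vertex.
By contrast removing A leaves 1 component; it is not a cut vertex. No other vertex is a cut vertex either.

B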